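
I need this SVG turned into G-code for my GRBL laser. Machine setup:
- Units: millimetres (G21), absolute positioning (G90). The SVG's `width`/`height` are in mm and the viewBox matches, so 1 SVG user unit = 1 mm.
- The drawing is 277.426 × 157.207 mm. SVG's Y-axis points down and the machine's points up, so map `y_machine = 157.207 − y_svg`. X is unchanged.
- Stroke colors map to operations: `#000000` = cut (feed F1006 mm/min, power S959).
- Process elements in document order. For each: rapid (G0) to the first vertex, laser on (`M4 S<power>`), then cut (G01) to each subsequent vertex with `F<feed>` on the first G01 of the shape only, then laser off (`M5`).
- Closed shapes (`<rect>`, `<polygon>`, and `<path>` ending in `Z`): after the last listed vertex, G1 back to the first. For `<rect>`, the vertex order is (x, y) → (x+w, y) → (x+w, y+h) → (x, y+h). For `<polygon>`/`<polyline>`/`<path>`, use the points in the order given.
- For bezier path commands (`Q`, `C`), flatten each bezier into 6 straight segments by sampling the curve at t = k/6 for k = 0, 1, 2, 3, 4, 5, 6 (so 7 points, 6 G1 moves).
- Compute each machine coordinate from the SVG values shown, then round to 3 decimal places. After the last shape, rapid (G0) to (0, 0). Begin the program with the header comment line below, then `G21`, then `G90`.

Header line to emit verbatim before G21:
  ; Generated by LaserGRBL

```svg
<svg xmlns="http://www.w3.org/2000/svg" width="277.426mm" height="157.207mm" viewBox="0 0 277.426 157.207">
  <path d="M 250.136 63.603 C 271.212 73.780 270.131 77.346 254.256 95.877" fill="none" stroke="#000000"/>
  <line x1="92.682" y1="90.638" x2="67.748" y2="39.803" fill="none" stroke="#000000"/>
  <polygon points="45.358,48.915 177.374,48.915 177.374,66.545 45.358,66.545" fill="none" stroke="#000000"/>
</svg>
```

1 u = 1 mm; y_m = 157.207 − y.

[1] `<path>` cubic bezier, #000000→cut S959 F1006: (250.136,93.604) → (258.862,88.967) → (264.099,84.832) → (266.053,80.600) → (264.927,75.672) → (260.927,69.448) → (254.256,61.330)

[2] `<line>` line segment, #000000→cut S959 F1006: (92.682,66.569) → (67.748,117.404)

[3] `<polygon>` rectangle, #000000→cut S959 F1006: (45.358,108.292) → (177.374,108.292) → (177.374,90.662) → (45.358,90.662) → (45.358,108.292) (closed)

; Generated by LaserGRBL
G21
G90
G0 X250.136 Y93.604
M4 S959
G01 X258.862 Y88.967 F1006
G01 X264.099 Y84.832
G01 X266.053 Y80.600
G01 X264.927 Y75.672
G01 X260.927 Y69.448
G01 X254.256 Y61.330
M5
G0 X92.682 Y66.569
M4 S959
G01 X67.748 Y117.404 F1006
M5
G0 X45.358 Y108.292
M4 S959
G01 X177.374 Y108.292 F1006
G01 X177.374 Y90.662
G01 X45.358 Y90.662
G01 X45.358 Y108.292
M5
G0 X0.000 Y0.000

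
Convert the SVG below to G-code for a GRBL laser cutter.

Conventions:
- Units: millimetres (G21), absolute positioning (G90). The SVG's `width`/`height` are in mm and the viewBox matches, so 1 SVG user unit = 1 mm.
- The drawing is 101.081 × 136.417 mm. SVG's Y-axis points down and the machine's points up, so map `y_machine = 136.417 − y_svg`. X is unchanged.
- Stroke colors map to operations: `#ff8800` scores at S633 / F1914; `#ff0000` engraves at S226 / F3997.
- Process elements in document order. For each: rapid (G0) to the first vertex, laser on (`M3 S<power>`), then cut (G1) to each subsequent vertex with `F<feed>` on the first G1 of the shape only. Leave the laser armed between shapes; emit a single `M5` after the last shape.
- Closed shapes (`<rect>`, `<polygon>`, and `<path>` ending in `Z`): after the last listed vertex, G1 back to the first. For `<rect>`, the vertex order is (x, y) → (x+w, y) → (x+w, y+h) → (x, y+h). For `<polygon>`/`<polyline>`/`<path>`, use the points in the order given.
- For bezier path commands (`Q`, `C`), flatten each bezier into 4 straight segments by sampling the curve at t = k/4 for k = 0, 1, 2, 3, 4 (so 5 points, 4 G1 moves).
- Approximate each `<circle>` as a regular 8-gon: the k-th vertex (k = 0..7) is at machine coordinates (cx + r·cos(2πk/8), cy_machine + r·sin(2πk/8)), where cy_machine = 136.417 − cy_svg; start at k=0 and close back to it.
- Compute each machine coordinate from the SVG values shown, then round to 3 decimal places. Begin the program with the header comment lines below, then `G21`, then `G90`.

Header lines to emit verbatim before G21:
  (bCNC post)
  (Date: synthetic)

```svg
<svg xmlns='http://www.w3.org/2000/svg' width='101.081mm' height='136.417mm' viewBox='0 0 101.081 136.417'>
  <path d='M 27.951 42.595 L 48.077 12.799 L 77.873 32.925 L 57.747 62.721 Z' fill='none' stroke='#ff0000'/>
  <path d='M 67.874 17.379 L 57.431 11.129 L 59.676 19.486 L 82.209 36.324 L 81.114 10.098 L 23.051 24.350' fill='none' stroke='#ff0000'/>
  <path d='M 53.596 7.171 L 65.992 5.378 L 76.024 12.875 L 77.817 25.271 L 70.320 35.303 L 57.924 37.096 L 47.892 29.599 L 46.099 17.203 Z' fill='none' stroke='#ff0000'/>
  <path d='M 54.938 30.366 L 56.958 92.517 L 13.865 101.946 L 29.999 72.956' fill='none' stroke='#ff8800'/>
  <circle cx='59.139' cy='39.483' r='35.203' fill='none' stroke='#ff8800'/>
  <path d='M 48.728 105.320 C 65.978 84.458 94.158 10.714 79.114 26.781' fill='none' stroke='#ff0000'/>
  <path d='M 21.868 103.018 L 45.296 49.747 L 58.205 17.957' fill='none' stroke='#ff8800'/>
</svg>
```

(bCNC post)
(Date: synthetic)
G21
G90
G0 X27.951 Y93.822
M3 S226
G1 X48.077 Y123.618 F3997
G1 X77.873 Y103.492
G1 X57.747 Y73.696
G1 X27.951 Y93.822
G0 X67.874 Y119.038
M3 S226
G1 X57.431 Y125.288 F3997
G1 X59.676 Y116.931
G1 X82.209 Y100.093
G1 X81.114 Y126.319
G1 X23.051 Y112.067
G0 X53.596 Y129.246
M3 S226
G1 X65.992 Y131.039 F3997
G1 X76.024 Y123.542
G1 X77.817 Y111.146
G1 X70.320 Y101.114
G1 X57.924 Y99.321
G1 X47.892 Y106.818
G1 X46.099 Y119.214
G1 X53.596 Y129.246
G0 X54.938 Y106.051
M3 S633
G1 X56.958 Y43.900 F1914
G1 X13.865 Y34.471
G1 X29.999 Y63.461
G0 X94.342 Y96.934
M3 S633
G1 X84.031 Y121.826 F1914
G1 X59.139 Y132.137
G1 X34.247 Y121.826
G1 X23.936 Y96.934
G1 X34.247 Y72.042
G1 X59.139 Y61.731
G1 X84.031 Y72.042
G1 X94.342 Y96.934
G0 X48.728 Y31.097
M3 S226
G1 X62.869 Y54.429 F3997
G1 X76.031 Y84.215
G1 X83.139 Y107.076
G1 X79.114 Y109.636
G0 X21.868 Y33.399
M3 S633
G1 X45.296 Y86.670 F1914
G1 X58.205 Y118.460
M5

Since the viewBox matches the mm dimensions, user units are millimetres directly. The only transform is the Y-flip y_m = 136.417 − y_svg.

Shape 1 is a regular polygon drawn with `<path>`. Its stroke #ff0000 means engrave at S226, F3997. After flipping Y the toolpath is (27.951,93.822) → (48.077,123.618) → (77.873,103.492) → (57.747,73.696) → (27.951,93.822), returning to the start.

Shape 2 is a open polyline drawn with `<path>`. Its stroke #ff0000 means engrave at S226, F3997. After flipping Y the toolpath is (67.874,119.038) → (57.431,125.288) → (59.676,116.931) → (82.209,100.093) → (81.114,126.319) → (23.051,112.067).

Shape 3 is a regular polygon drawn with `<path>`. Its stroke #ff0000 means engrave at S226, F3997. After flipping Y the toolpath is (53.596,129.246) → (65.992,131.039) → (76.024,123.542) → (77.817,111.146) → (70.320,101.114) → (57.924,99.321) → (47.892,106.818) → (46.099,119.214) → (53.596,129.246), returning to the start.

Shape 4 is a open polyline drawn with `<path>`. Its stroke #ff8800 means score at S633, F1914. After flipping Y the toolpath is (54.938,106.051) → (56.958,43.900) → (13.865,34.471) → (29.999,63.461).

Shape 5 is a circle drawn with `<circle>`. Its stroke #ff8800 means score at S633, F1914. After flipping Y the toolpath is (94.342,96.934) → (84.031,121.826) → (59.139,132.137) → (34.247,121.826) → (23.936,96.934) → (34.247,72.042) → (59.139,61.731) → (84.031,72.042) → (94.342,96.934), returning to the start.

Shape 6 is a cubic bezier drawn with `<path>`. Its stroke #ff0000 means engrave at S226, F3997. After flipping Y the toolpath is (48.728,31.097) → (62.869,54.429) → (76.031,84.215) → (83.139,107.076) → (79.114,109.636).

Shape 7 is a open polyline drawn with `<path>`. Its stroke #ff8800 means score at S633, F1914. After flipping Y the toolpath is (21.868,33.399) → (45.296,86.670) → (58.205,118.460).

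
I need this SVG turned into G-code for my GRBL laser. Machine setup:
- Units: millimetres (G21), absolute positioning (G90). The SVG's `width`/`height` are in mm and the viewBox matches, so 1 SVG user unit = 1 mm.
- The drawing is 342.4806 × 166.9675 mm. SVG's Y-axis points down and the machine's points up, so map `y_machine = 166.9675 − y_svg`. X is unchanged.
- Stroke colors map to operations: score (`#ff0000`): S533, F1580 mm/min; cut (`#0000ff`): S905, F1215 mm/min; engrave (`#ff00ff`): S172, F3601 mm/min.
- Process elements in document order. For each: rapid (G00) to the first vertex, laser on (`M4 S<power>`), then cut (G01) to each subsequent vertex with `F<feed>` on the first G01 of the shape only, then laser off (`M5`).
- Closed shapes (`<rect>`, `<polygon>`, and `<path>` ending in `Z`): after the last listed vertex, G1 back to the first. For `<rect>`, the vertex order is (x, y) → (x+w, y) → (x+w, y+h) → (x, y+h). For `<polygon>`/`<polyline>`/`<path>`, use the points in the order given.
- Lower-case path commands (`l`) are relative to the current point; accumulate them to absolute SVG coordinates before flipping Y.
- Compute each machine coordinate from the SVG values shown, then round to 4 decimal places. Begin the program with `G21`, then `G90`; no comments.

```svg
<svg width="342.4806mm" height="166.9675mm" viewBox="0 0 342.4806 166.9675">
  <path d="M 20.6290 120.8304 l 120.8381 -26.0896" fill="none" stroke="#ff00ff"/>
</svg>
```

Since the viewBox matches the mm dimensions, user units are millimetres directly. The only transform is the Y-flip y_m = 166.9675 − y_svg.

Shape 1 is a line segment drawn with `<path>`. Its stroke #ff00ff means engrave at S172, F3601. After flipping Y the toolpath is (20.6290,46.1371) → (141.4671,72.2267).

G21
G90
G00 X20.6290 Y46.1371
M4 S172
G01 X141.4671 Y72.2267 F3601
M5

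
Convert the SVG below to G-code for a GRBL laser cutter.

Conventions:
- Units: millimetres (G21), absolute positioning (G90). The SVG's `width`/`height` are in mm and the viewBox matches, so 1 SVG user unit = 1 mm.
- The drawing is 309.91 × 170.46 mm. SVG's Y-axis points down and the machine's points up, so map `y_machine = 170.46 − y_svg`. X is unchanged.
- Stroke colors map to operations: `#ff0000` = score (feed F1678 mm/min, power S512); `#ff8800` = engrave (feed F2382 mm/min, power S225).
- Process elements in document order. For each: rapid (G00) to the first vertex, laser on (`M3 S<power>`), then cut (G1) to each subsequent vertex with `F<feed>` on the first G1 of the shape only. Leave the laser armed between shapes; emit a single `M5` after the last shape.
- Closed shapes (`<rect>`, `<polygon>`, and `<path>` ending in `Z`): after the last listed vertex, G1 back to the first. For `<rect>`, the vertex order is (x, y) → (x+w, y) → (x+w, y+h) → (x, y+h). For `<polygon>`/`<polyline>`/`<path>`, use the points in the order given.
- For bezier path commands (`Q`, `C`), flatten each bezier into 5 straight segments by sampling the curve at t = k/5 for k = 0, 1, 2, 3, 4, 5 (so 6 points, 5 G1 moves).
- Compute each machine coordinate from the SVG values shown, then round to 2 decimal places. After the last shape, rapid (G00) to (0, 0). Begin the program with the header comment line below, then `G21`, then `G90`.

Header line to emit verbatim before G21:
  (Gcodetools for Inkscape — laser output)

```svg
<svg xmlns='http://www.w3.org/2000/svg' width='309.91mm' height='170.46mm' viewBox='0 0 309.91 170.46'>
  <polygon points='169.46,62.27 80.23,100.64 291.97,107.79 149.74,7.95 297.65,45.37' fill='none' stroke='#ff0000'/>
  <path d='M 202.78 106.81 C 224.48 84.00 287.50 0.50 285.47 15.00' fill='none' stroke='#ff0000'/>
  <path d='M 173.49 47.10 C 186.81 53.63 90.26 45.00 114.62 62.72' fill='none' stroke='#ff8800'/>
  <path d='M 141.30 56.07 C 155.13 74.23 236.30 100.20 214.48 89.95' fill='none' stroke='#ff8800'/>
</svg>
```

(Gcodetools for Inkscape — laser output)
G21
G90
G00 X169.46 Y108.19
M3 S512
G1 X80.23 Y69.82 F1678
G1 X291.97 Y62.67
G1 X149.74 Y162.51
G1 X297.65 Y125.09
G1 X169.46 Y108.19
G00 X202.78 Y63.65
M3 S512
G1 X219.91 Y83.35 F1678
G1 X241.85 Y110.00
G1 X263.49 Y135.98
G1 X279.73 Y153.67
G1 X285.47 Y155.46
G00 X173.49 Y123.36
M3 S225
G1 X170.14 Y120.93 F2382
G1 X151.51 Y120.14
G1 X128.65 Y119.01
G1 X112.67 Y115.54
G1 X114.62 Y107.74
G00 X141.30 Y114.39
M3 S225
G1 X156.32 Y102.91 F2382
G1 X179.32 Y91.67
G1 X202.13 Y82.78
G1 X216.58 Y78.35
G1 X214.48 Y80.51
M5
G00 X0.00 Y0.00

1 u = 1 mm; y_m = 170.46 − y.

[1] `<polygon>` closed polygon, #ff0000→score S512 F1678: (169.46,108.19) → (80.23,69.82) → (291.97,62.67) → (149.74,162.51) → (297.65,125.09) → (169.46,108.19) (closed)

[2] `<path>` cubic bezier, #ff0000→score S512 F1678: (202.78,63.65) → (219.91,83.35) → (241.85,110.00) → (263.49,135.98) → (279.73,153.67) → (285.47,155.46)

[3] `<path>` cubic bezier, #ff8800→engrave S225 F2382: (173.49,123.36) → (170.14,120.93) → (151.51,120.14) → (128.65,119.01) → (112.67,115.54) → (114.62,107.74)

[4] `<path>` cubic bezier, #ff8800→engrave S225 F2382: (141.30,114.39) → (156.32,102.91) → (179.32,91.67) → (202.13,82.78) → (216.58,78.35) → (214.48,80.51)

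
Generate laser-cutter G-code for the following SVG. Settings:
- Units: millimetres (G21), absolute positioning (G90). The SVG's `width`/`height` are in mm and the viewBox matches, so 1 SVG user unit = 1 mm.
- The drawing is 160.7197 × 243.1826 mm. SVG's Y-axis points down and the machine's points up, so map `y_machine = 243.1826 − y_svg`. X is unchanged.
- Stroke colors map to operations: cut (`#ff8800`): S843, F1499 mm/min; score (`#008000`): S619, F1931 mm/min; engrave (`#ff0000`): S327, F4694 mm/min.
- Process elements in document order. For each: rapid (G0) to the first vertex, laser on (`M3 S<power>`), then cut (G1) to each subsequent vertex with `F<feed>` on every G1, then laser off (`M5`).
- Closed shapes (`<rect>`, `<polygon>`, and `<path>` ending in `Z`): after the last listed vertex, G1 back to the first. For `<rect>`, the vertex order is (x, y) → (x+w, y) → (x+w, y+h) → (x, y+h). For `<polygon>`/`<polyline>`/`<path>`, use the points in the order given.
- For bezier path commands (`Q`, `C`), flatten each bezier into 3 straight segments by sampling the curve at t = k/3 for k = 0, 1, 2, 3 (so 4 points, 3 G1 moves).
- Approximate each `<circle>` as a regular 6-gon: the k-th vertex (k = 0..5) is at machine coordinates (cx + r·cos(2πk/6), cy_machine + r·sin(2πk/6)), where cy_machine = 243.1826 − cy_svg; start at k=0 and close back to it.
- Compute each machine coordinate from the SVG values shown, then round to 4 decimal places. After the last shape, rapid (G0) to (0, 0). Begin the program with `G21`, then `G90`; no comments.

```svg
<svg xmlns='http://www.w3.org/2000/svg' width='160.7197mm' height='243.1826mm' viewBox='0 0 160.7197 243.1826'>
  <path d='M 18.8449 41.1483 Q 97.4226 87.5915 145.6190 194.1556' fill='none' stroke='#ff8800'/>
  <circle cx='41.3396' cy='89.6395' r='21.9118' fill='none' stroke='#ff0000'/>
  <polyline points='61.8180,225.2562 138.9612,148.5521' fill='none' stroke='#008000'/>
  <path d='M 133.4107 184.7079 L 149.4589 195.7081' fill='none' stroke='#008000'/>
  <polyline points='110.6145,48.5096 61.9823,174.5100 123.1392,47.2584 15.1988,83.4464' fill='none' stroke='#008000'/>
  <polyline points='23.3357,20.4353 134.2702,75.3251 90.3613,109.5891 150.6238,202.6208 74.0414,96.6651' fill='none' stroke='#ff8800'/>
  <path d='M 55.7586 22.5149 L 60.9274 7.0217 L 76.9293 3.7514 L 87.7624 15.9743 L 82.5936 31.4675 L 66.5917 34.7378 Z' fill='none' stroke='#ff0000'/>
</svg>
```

G21
G90
G0 X18.8449 Y202.0343
M3 S843
G1 X67.8543 Y164.3921 F1499
G1 X110.1124 Y113.3896 F1499
G1 X145.6190 Y49.0270 F1499
M5
G0 X63.2514 Y153.5431
M3 S327
G1 X52.2955 Y172.5193 F4694
G1 X30.3837 Y172.5193 F4694
G1 X19.4278 Y153.5431 F4694
G1 X30.3837 Y134.5669 F4694
G1 X52.2955 Y134.5669 F4694
G1 X63.2514 Y153.5431 F4694
M5
G0 X61.8180 Y17.9264
M3 S619
G1 X138.9612 Y94.6305 F1931
M5
G0 X133.4107 Y58.4747
M3 S619
G1 X149.4589 Y47.4745 F1931
M5
G0 X110.6145 Y194.6730
M3 S619
G1 X61.9823 Y68.6726 F1931
G1 X123.1392 Y195.9242 F1931
G1 X15.1988 Y159.7362 F1931
M5
G0 X23.3357 Y222.7473
M3 S843
G1 X134.2702 Y167.8575 F1499
G1 X90.3613 Y133.5935 F1499
G1 X150.6238 Y40.5618 F1499
G1 X74.0414 Y146.5175 F1499
M5
G0 X55.7586 Y220.6677
M3 S327
G1 X60.9274 Y236.1609 F4694
G1 X76.9293 Y239.4312 F4694
G1 X87.7624 Y227.2083 F4694
G1 X82.5936 Y211.7151 F4694
G1 X66.5917 Y208.4448 F4694
G1 X55.7586 Y220.6677 F4694
M5
G0 X0.0000 Y0.0000

Since the viewBox matches the mm dimensions, user units are millimetres directly. The only transform is the Y-flip y_m = 243.1826 − y_svg.

Shape 1 is a quadratic bezier drawn with `<path>`. Its stroke #ff8800 means cut at S843, F1499. After flipping Y the toolpath is (18.8449,202.0343) → (67.8543,164.3921) → (110.1124,113.3896) → (145.6190,49.0270).

Shape 2 is a circle drawn with `<circle>`. Its stroke #ff0000 means engrave at S327, F4694. After flipping Y the toolpath is (63.2514,153.5431) → (52.2955,172.5193) → (30.3837,172.5193) → (19.4278,153.5431) → (30.3837,134.5669) → (52.2955,134.5669) → (63.2514,153.5431), returning to the start.

Shape 3 is a line segment drawn with `<polyline>`. Its stroke #008000 means score at S619, F1931. After flipping Y the toolpath is (61.8180,17.9264) → (138.9612,94.6305).

Shape 4 is a line segment drawn with `<path>`. Its stroke #008000 means score at S619, F1931. After flipping Y the toolpath is (133.4107,58.4747) → (149.4589,47.4745).

Shape 5 is a open polyline drawn with `<polyline>`. Its stroke #008000 means score at S619, F1931. After flipping Y the toolpath is (110.6145,194.6730) → (61.9823,68.6726) → (123.1392,195.9242) → (15.1988,159.7362).

Shape 6 is a open polyline drawn with `<polyline>`. Its stroke #ff8800 means cut at S843, F1499. After flipping Y the toolpath is (23.3357,222.7473) → (134.2702,167.8575) → (90.3613,133.5935) → (150.6238,40.5618) → (74.0414,146.5175).

Shape 7 is a regular polygon drawn with `<path>`. Its stroke #ff0000 means engrave at S327, F4694. After flipping Y the toolpath is (55.7586,220.6677) → (60.9274,236.1609) → (76.9293,239.4312) → (87.7624,227.2083) → (82.5936,211.7151) → (66.5917,208.4448) → (55.7586,220.6677), returning to the start.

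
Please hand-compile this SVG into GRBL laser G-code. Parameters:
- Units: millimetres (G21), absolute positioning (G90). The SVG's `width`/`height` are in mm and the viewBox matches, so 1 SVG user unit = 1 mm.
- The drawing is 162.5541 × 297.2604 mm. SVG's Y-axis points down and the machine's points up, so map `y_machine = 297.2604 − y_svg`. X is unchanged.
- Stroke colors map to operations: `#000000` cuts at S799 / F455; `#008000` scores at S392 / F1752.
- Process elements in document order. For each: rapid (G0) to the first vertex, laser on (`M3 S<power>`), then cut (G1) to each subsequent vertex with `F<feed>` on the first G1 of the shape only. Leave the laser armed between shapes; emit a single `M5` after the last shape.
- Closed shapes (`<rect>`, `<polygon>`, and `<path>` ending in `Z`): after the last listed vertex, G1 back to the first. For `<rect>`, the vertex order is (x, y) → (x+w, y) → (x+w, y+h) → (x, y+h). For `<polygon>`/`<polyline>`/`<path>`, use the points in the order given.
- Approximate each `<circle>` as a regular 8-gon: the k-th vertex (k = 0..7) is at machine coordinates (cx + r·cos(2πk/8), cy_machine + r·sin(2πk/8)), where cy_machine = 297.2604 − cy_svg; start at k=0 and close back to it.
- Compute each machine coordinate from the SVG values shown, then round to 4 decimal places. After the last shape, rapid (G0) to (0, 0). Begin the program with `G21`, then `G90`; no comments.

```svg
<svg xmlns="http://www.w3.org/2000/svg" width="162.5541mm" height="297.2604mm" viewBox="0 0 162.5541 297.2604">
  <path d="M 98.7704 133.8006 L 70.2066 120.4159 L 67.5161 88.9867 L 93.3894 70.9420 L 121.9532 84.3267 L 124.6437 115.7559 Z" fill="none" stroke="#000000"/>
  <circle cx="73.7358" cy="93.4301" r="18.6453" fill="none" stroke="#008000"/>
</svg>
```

G21
G90
G0 X98.7704 Y163.4598
M3 S799
G1 X70.2066 Y176.8445 F455
G1 X67.5161 Y208.2737
G1 X93.3894 Y226.3184
G1 X121.9532 Y212.9337
G1 X124.6437 Y181.5045
G1 X98.7704 Y163.4598
G0 X92.3811 Y203.8303
M3 S392
G1 X86.9200 Y217.0145 F1752
G1 X73.7358 Y222.4756
G1 X60.5516 Y217.0145
G1 X55.0905 Y203.8303
G1 X60.5516 Y190.6461
G1 X73.7358 Y185.1850
G1 X86.9200 Y190.6461
G1 X92.3811 Y203.8303
M5
G0 X0.0000 Y0.0000

viewBox `0 0 162.5541 297.2604` with mm width/height → 1 unit = 1 mm. Flip: y_m = 297.2604 − y_svg.

**Shape 1** — `<path>` regular polygon, stroke `#000000` → cut (S799, F455). Machine vertices: (98.7704,163.4598) → (70.2066,176.8445) → (67.5161,208.2737) → (93.3894,226.3184) → (121.9532,212.9337) → (124.6437,181.5045) → (98.7704,163.4598). Closed: final G1 returns to the first vertex.

**Shape 2** — `<circle>` circle, stroke `#008000` → score (S392, F1752). Machine vertices: (92.3811,203.8303) → (86.9200,217.0145) → (73.7358,222.4756) → (60.5516,217.0145) → (55.0905,203.8303) → (60.5516,190.6461) → (73.7358,185.1850) → (86.9200,190.6461) → (92.3811,203.8303). Closed: final G1 returns to the first vertex.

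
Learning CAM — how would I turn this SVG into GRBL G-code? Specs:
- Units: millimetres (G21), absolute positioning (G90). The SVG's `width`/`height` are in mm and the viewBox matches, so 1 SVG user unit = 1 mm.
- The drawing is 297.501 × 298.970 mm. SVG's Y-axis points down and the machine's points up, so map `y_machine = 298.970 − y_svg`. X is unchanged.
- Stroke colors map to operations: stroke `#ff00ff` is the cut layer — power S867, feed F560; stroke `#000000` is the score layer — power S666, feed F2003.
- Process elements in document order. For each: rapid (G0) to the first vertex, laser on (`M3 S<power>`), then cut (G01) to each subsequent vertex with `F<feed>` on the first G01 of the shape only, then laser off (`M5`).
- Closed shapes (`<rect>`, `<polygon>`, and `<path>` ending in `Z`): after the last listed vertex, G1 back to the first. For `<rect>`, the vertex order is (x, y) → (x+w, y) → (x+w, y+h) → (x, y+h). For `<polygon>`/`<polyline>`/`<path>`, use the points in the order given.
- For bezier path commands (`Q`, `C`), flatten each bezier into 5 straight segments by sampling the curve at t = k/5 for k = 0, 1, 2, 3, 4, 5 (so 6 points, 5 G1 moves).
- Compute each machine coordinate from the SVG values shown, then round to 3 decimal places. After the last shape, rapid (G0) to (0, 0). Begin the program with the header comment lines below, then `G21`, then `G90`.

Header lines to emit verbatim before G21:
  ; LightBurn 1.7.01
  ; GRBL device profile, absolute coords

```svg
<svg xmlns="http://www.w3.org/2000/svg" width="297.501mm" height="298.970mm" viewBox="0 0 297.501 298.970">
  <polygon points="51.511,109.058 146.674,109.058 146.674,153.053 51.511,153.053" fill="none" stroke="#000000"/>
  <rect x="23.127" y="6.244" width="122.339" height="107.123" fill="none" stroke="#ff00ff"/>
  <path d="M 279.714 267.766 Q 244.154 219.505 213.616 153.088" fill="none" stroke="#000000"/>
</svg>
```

; LightBurn 1.7.01
; GRBL device profile, absolute coords
G21
G90
G0 X51.511 Y189.912
M3 S666
G01 X146.674 Y189.912 F2003
G01 X146.674 Y145.917
G01 X51.511 Y145.917
G01 X51.511 Y189.912
M5
G0 X23.127 Y292.726
M3 S867
G01 X145.466 Y292.726 F560
G01 X145.466 Y185.603
G01 X23.127 Y185.603
G01 X23.127 Y292.726
M5
G0 X279.714 Y31.204
M3 S666
G01 X265.691 Y51.235 F2003
G01 X252.070 Y72.718
G01 X238.850 Y95.653
G01 X226.032 Y120.041
G01 X213.616 Y145.882
M5
G0 X0.000 Y0.000

viewBox `0 0 297.501 298.970` with mm width/height → 1 unit = 1 mm. Flip: y_m = 298.970 − y_svg.

**Shape 1** — `<polygon>` rectangle, stroke `#000000` → score (S666, F2003). Machine vertices: (51.511,189.912) → (146.674,189.912) → (146.674,145.917) → (51.511,145.917) → (51.511,189.912). Closed: final G1 returns to the first vertex.

**Shape 2** — `<rect>` rectangle, stroke `#ff00ff` → cut (S867, F560). Machine vertices: (23.127,292.726) → (145.466,292.726) → (145.466,185.603) → (23.127,185.603) → (23.127,292.726). Closed: final G1 returns to the first vertex.

**Shape 3** — `<path>` quadratic bezier, stroke `#000000` → score (S666, F2003). Control points (SVG): P0=(279.714,267.766), P1=(244.154,219.505), P2=(213.616,153.088); sampled at t=k/5. Machine vertices: (279.714,31.204) → (265.691,51.235) → (252.070,72.718) → (238.850,95.653) → (226.032,120.041) → (213.616,145.882). Open path.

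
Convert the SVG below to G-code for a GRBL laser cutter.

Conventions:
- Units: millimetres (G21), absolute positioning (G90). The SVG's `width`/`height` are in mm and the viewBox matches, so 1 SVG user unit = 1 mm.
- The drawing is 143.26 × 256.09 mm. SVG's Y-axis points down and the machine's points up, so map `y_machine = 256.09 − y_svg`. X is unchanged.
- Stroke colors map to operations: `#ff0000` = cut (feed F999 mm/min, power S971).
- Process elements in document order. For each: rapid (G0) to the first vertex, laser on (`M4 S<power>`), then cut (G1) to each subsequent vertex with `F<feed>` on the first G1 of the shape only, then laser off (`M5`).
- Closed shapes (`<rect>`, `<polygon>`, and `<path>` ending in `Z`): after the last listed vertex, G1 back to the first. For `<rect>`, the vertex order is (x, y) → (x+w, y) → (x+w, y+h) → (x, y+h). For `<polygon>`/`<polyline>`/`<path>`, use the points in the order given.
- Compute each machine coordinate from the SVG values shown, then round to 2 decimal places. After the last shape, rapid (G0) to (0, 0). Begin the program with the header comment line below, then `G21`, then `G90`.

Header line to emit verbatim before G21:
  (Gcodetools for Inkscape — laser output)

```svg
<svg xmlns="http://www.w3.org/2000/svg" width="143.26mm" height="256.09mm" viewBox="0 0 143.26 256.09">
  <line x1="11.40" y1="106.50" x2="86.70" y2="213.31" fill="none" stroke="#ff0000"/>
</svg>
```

(Gcodetools for Inkscape — laser output)
G21
G90
G0 X11.40 Y149.59
M4 S971
G1 X86.70 Y42.78 F999
M5
G0 X0.00 Y0.00

Since the viewBox matches the mm dimensions, user units are millimetres directly. The only transform is the Y-flip y_m = 256.09 − y_svg.

Shape 1 is a line segment drawn with `<line>`. Its stroke #ff0000 means cut at S971, F999. After flipping Y the toolpath is (11.40,149.59) → (86.70,42.78).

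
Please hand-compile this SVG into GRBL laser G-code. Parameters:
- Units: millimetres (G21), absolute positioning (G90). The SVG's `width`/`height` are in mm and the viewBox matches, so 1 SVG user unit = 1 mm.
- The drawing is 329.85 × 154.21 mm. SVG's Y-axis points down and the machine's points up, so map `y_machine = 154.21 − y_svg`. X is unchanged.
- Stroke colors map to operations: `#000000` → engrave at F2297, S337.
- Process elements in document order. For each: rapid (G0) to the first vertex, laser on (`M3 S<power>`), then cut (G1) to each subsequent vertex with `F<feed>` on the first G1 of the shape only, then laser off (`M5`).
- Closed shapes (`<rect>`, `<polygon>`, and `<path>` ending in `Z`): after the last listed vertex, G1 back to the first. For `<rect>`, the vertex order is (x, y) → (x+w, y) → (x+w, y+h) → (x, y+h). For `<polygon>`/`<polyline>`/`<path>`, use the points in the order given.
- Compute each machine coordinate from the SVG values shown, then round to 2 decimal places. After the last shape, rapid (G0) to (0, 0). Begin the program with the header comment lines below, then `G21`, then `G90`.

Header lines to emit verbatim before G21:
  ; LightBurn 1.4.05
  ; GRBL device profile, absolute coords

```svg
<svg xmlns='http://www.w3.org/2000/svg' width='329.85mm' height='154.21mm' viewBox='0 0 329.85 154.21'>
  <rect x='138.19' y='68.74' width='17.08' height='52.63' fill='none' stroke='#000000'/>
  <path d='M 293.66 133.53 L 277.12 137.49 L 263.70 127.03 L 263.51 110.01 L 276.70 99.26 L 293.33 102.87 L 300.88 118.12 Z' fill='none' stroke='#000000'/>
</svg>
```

viewBox `0 0 329.85 154.21` with mm width/height → 1 unit = 1 mm. Flip: y_m = 154.21 − y_svg.

**Shape 1** — `<rect>` rectangle, stroke `#000000` → engrave (S337, F2297). Machine vertices: (138.19,85.47) → (155.27,85.47) → (155.27,32.84) → (138.19,32.84) → (138.19,85.47). Closed: final G1 returns to the first vertex.

**Shape 2** — `<path>` regular polygon, stroke `#000000` → engrave (S337, F2297). Machine vertices: (293.66,20.68) → (277.12,16.72) → (263.70,27.18) → (263.51,44.20) → (276.70,54.95) → (293.33,51.34) → (300.88,36.09) → (293.66,20.68). Closed: final G1 returns to the first vertex.

; LightBurn 1.4.05
; GRBL device profile, absolute coords
G21
G90
G0 X138.19 Y85.47
M3 S337
G1 X155.27 Y85.47 F2297
G1 X155.27 Y32.84
G1 X138.19 Y32.84
G1 X138.19 Y85.47
M5
G0 X293.66 Y20.68
M3 S337
G1 X277.12 Y16.72 F2297
G1 X263.70 Y27.18
G1 X263.51 Y44.20
G1 X276.70 Y54.95
G1 X293.33 Y51.34
G1 X300.88 Y36.09
G1 X293.66 Y20.68
M5
G0 X0.00 Y0.00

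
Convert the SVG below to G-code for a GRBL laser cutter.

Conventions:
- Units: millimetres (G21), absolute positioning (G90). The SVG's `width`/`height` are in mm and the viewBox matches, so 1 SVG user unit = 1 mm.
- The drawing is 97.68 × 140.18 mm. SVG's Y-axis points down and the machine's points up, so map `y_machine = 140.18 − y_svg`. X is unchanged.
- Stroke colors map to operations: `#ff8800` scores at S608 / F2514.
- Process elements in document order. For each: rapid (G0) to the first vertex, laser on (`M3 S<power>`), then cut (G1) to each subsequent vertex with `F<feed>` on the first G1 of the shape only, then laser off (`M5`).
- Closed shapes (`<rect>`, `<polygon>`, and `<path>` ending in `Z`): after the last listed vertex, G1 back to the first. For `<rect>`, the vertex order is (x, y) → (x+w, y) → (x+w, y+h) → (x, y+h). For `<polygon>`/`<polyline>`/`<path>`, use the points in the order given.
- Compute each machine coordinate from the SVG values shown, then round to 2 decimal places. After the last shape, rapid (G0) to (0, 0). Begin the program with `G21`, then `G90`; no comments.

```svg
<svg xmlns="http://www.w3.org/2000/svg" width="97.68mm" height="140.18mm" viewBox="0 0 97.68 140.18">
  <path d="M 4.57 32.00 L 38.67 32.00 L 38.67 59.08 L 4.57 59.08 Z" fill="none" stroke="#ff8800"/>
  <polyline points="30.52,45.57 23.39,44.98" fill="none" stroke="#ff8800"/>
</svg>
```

Since the viewBox matches the mm dimensions, user units are millimetres directly. The only transform is the Y-flip y_m = 140.18 − y_svg.

Shape 1 is a rectangle drawn with `<path>`. Its stroke #ff8800 means score at S608, F2514. After flipping Y the toolpath is (4.57,108.18) → (38.67,108.18) → (38.67,81.10) → (4.57,81.10) → (4.57,108.18), returning to the start.

Shape 2 is a line segment drawn with `<polyline>`. Its stroke #ff8800 means score at S608, F2514. After flipping Y the toolpath is (30.52,94.61) → (23.39,95.20).

G21
G90
G0 X4.57 Y108.18
M3 S608
G1 X38.67 Y108.18 F2514
G1 X38.67 Y81.10
G1 X4.57 Y81.10
G1 X4.57 Y108.18
M5
G0 X30.52 Y94.61
M3 S608
G1 X23.39 Y95.20 F2514
M5
G0 X0.00 Y0.00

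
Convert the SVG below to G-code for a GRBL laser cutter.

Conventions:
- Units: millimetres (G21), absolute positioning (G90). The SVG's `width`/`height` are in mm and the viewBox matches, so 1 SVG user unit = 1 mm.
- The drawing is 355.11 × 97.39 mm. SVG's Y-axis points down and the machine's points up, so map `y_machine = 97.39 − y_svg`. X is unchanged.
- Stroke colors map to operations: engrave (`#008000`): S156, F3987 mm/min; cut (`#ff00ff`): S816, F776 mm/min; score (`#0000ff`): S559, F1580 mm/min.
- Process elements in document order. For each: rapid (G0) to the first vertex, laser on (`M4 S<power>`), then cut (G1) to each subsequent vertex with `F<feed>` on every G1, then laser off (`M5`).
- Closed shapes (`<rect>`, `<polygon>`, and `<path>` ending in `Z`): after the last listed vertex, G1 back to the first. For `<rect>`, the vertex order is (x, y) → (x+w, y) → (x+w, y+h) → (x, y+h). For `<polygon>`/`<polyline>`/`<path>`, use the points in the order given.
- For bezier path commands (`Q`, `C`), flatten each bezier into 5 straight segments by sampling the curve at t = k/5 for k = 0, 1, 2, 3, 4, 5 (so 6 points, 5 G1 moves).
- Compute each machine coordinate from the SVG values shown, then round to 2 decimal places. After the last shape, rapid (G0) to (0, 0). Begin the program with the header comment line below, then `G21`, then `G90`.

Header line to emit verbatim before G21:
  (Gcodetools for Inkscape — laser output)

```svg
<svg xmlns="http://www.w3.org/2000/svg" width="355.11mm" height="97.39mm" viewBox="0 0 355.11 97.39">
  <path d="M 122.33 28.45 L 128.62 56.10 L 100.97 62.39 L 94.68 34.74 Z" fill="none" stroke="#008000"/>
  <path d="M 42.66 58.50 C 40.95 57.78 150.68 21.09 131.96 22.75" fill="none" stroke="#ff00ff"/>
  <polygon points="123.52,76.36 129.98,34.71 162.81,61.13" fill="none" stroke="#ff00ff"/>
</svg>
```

Since the viewBox matches the mm dimensions, user units are millimetres directly. The only transform is the Y-flip y_m = 97.39 − y_svg.

Shape 1 is a regular polygon drawn with `<path>`. Its stroke #008000 means engrave at S156, F3987. After flipping Y the toolpath is (122.33,68.94) → (128.62,41.29) → (100.97,35.00) → (94.68,62.65) → (122.33,68.94), returning to the start.

Shape 2 is a cubic bezier drawn with `<path>`. Its stroke #ff00ff means cut at S816, F776. After flipping Y the toolpath is (42.66,38.89) → (53.09,43.04) → (78.75,52.26) → (108.12,62.98) → (129.70,71.63) → (131.96,74.64).

Shape 3 is a regular polygon drawn with `<polygon>`. Its stroke #ff00ff means cut at S816, F776. After flipping Y the toolpath is (123.52,21.03) → (129.98,62.68) → (162.81,36.26) → (123.52,21.03), returning to the start.

(Gcodetools for Inkscape — laser output)
G21
G90
G0 X122.33 Y68.94
M4 S156
G1 X128.62 Y41.29 F3987
G1 X100.97 Y35.00 F3987
G1 X94.68 Y62.65 F3987
G1 X122.33 Y68.94 F3987
M5
G0 X42.66 Y38.89
M4 S816
G1 X53.09 Y43.04 F776
G1 X78.75 Y52.26 F776
G1 X108.12 Y62.98 F776
G1 X129.70 Y71.63 F776
G1 X131.96 Y74.64 F776
M5
G0 X123.52 Y21.03
M4 S816
G1 X129.98 Y62.68 F776
G1 X162.81 Y36.26 F776
G1 X123.52 Y21.03 F776
M5
G0 X0.00 Y0.00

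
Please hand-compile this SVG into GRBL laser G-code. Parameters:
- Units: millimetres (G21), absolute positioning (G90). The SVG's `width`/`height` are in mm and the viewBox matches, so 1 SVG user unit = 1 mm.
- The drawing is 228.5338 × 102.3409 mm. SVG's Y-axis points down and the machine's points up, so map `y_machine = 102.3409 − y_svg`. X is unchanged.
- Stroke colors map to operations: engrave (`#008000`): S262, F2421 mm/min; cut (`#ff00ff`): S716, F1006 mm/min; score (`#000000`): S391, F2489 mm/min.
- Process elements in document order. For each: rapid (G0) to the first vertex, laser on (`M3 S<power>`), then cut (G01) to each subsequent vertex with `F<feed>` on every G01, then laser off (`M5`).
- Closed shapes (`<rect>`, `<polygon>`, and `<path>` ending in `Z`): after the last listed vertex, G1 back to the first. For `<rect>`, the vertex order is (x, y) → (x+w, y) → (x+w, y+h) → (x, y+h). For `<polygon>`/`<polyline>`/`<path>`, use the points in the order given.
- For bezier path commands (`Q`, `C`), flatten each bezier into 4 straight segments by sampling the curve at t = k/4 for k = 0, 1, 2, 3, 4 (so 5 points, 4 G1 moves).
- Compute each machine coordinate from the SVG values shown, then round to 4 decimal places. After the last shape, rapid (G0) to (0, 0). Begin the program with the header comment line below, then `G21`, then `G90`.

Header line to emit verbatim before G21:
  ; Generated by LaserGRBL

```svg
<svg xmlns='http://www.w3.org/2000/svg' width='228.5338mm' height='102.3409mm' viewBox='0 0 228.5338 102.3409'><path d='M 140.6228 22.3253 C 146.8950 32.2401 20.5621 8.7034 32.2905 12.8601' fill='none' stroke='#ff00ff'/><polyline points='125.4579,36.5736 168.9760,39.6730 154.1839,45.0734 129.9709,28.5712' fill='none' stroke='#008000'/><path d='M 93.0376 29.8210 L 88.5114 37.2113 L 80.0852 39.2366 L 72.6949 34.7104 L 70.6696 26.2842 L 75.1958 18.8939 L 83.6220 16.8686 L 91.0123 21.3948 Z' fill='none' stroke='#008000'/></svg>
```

1 u = 1 mm; y_m = 102.3409 − y.

[1] `<path>` cubic bezier, #ff00ff→cut S716 F1006: (140.6228,80.0156) → (124.6927,77.8963) → (84.4106,82.5889) → (45.1515,88.3612) → (32.2905,89.4808)

[2] `<polyline>` open polyline, #008000→engrave S262 F2421: (125.4579,65.7673) → (168.9760,62.6679) → (154.1839,57.2675) → (129.9709,73.7697)

[3] `<path>` regular polygon, #008000→engrave S262 F2421: (93.0376,72.5199) → (88.5114,65.1296) → (80.0852,63.1043) → (72.6949,67.6305) → (70.6696,76.0567) → (75.1958,83.4470) → (83.6220,85.4723) → (91.0123,80.9461) → (93.0376,72.5199) (closed)

; Generated by LaserGRBL
G21
G90
G0 X140.6228 Y80.0156
M3 S716
G01 X124.6927 Y77.8963 F1006
G01 X84.4106 Y82.5889 F1006
G01 X45.1515 Y88.3612 F1006
G01 X32.2905 Y89.4808 F1006
M5
G0 X125.4579 Y65.7673
M3 S262
G01 X168.9760 Y62.6679 F2421
G01 X154.1839 Y57.2675 F2421
G01 X129.9709 Y73.7697 F2421
M5
G0 X93.0376 Y72.5199
M3 S262
G01 X88.5114 Y65.1296 F2421
G01 X80.0852 Y63.1043 F2421
G01 X72.6949 Y67.6305 F2421
G01 X70.6696 Y76.0567 F2421
G01 X75.1958 Y83.4470 F2421
G01 X83.6220 Y85.4723 F2421
G01 X91.0123 Y80.9461 F2421
G01 X93.0376 Y72.5199 F2421
M5
G0 X0.0000 Y0.0000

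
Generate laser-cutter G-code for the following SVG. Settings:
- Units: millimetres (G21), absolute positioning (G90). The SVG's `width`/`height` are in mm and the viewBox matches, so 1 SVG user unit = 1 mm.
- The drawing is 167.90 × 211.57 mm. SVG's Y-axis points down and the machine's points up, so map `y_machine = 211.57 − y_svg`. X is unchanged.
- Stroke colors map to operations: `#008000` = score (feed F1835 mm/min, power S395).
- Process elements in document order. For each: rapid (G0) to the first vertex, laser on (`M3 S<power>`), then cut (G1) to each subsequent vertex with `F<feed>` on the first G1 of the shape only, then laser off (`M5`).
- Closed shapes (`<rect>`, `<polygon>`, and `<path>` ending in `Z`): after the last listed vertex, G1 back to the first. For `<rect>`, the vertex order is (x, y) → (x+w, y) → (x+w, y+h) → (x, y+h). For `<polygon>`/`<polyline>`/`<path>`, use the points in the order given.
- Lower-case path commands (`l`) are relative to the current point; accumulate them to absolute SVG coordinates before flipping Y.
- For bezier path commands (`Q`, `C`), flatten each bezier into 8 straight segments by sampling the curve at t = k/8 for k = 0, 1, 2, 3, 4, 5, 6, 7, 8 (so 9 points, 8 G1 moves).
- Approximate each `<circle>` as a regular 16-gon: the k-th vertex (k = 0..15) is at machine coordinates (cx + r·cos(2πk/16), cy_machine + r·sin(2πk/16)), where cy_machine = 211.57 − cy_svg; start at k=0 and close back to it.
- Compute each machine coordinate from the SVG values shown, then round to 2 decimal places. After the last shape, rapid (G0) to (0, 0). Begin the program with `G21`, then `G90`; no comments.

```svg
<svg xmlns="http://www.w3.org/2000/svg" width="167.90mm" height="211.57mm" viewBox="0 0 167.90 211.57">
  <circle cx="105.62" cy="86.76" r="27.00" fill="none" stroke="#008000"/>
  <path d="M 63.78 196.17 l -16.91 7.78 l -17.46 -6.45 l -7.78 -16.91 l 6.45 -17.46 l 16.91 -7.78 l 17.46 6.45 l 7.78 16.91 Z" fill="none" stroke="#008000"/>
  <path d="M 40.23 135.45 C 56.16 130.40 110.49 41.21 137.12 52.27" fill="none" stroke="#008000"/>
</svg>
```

Since the viewBox matches the mm dimensions, user units are millimetres directly. The only transform is the Y-flip y_m = 211.57 − y_svg.

Shape 1 is a circle drawn with `<circle>`. Its stroke #008000 means score at S395, F1835. After flipping Y the toolpath is (132.62,124.81) → (130.56,135.14) → (124.71,143.90) → (115.95,149.75) → (105.62,151.81) → (95.29,149.75) → (86.53,143.90) → (80.68,135.14) → (78.62,124.81) → (80.68,114.48) → (86.53,105.72) → (95.29,99.87) → (105.62,97.81) → (115.95,99.87) → (124.71,105.72) → (130.56,114.48) → (132.62,124.81), returning to the start.

Shape 2 is a regular polygon drawn with `<path>`. Its stroke #008000 means score at S395, F1835. After flipping Y the toolpath is (63.78,15.40) → (46.87,7.62) → (29.41,14.07) → (21.63,30.98) → (28.08,48.44) → (44.99,56.22) → (62.45,49.77) → (70.23,32.86) → (63.78,15.40), returning to the start.

Shape 3 is a cubic bezier drawn with `<path>`. Its stroke #008000 means score at S395, F1835. After flipping Y the toolpath is (40.23,76.12) → (47.87,81.60) → (58.34,92.80) → (70.87,107.57) → (84.66,123.75) → (98.96,139.17) → (112.99,151.68) → (125.96,159.11) → (137.12,159.30).

G21
G90
G0 X132.62 Y124.81
M3 S395
G1 X130.56 Y135.14 F1835
G1 X124.71 Y143.90
G1 X115.95 Y149.75
G1 X105.62 Y151.81
G1 X95.29 Y149.75
G1 X86.53 Y143.90
G1 X80.68 Y135.14
G1 X78.62 Y124.81
G1 X80.68 Y114.48
G1 X86.53 Y105.72
G1 X95.29 Y99.87
G1 X105.62 Y97.81
G1 X115.95 Y99.87
G1 X124.71 Y105.72
G1 X130.56 Y114.48
G1 X132.62 Y124.81
M5
G0 X63.78 Y15.40
M3 S395
G1 X46.87 Y7.62 F1835
G1 X29.41 Y14.07
G1 X21.63 Y30.98
G1 X28.08 Y48.44
G1 X44.99 Y56.22
G1 X62.45 Y49.77
G1 X70.23 Y32.86
G1 X63.78 Y15.40
M5
G0 X40.23 Y76.12
M3 S395
G1 X47.87 Y81.60 F1835
G1 X58.34 Y92.80
G1 X70.87 Y107.57
G1 X84.66 Y123.75
G1 X98.96 Y139.17
G1 X112.99 Y151.68
G1 X125.96 Y159.11
G1 X137.12 Y159.30
M5
G0 X0.00 Y0.00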